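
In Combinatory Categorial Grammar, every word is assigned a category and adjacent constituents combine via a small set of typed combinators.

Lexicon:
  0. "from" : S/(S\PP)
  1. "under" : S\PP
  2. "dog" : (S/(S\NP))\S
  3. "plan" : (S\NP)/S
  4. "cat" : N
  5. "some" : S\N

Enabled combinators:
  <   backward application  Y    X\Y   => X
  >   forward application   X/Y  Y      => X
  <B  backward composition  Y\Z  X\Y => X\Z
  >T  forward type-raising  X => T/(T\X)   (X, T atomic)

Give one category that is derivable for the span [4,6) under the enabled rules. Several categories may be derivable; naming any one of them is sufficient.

[0,6] S   >
  [0,3] S/(S\NP)   <
    [0,2] S   >
      [0,1] "from" : S/(S\PP)
      [1,2] "under" : S\PP
    [2,3] "dog" : (S/(S\NP))\S
  [3,6] S\NP   >
    [3,4] "plan" : (S\NP)/S
    [4,6] S   >
      [4,5] S/(S\N)   >T
        [4,5] "cat" : N
      [5,6] "some" : S\N

S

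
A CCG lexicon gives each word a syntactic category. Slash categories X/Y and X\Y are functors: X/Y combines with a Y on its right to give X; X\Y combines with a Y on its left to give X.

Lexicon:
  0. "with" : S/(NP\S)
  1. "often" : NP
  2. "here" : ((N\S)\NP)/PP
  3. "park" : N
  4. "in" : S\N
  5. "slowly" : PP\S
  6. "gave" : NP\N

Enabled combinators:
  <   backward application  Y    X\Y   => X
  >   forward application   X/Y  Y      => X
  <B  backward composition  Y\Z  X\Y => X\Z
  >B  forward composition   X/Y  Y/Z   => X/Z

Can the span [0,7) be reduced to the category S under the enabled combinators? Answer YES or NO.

YES

[0,7] S   >
  [0,1] "with" : S/(NP\S)
  [1,7] NP\S   <B
    [1,6] N\S   <
      [1,2] "often" : NP
      [2,6] (N\S)\NP   >
        [2,3] "here" : ((N\S)\NP)/PP
        [3,6] PP   <
          [3,5] S   <
            [3,4] "park" : N
            [4,5] "in" : S\N
          [5,6] "slowly" : PP\S
    [6,7] "gave" : NP\N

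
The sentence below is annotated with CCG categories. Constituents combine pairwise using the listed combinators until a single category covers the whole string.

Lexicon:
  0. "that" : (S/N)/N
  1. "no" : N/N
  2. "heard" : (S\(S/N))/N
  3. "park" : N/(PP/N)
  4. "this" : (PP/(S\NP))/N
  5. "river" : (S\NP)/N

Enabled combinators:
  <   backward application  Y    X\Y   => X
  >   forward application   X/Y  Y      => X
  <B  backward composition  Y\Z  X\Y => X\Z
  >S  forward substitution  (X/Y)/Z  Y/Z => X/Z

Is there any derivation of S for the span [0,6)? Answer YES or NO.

[0,6] S   <
  [0,2] S/N   >S
    [0,1] "that" : (S/N)/N
    [1,2] "no" : N/N
  [2,6] S\(S/N)   >
    [2,3] "heard" : (S\(S/N))/N
    [3,6] N   >
      [3,4] "park" : N/(PP/N)
      [4,6] PP/N   >S
        [4,5] "this" : (PP/(S\NP))/N
        [5,6] "river" : (S\NP)/N

YES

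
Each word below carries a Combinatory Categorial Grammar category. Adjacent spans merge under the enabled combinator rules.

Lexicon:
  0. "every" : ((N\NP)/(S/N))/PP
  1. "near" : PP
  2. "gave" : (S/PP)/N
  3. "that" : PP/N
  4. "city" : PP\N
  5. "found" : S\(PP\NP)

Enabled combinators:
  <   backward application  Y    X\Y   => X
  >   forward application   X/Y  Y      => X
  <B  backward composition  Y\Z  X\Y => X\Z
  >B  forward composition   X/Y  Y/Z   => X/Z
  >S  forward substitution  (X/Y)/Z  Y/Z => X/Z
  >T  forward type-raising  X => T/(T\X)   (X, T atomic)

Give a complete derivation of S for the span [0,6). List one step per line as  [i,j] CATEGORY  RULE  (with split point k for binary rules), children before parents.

[0,6] S   <
  [0,5] PP\NP   <B
    [0,4] N\NP   >
      [0,2] (N\NP)/(S/N)   >
        [0,1] "every" : ((N\NP)/(S/N))/PP
        [1,2] "near" : PP
      [2,4] S/N   >S
        [2,3] "gave" : (S/PP)/N
        [3,4] "that" : PP/N
    [4,5] "city" : PP\N
  [5,6] "found" : S\(PP\NP)

[0,1] ((N\NP)/(S/N))/PP  lex  "every"
[1,2] PP  lex  "near"
[0,2] (N\NP)/(S/N)  >  k=1
[2,3] (S/PP)/N  lex  "gave"
[3,4] PP/N  lex  "that"
[2,4] S/N  >S  k=3
[0,4] N\NP  >  k=2
[4,5] PP\N  lex  "city"
[0,5] PP\NP  <B  k=4
[5,6] S\(PP\NP)  lex  "found"
[0,6] S  <  k=5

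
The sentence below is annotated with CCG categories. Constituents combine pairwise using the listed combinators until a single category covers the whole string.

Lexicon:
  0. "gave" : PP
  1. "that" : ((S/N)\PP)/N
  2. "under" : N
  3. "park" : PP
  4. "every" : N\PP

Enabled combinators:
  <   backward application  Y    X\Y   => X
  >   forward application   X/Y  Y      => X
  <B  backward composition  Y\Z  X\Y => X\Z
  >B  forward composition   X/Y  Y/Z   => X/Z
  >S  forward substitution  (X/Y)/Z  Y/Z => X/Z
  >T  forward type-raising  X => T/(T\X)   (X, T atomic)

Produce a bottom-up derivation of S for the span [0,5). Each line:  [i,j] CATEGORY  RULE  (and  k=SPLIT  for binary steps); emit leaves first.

[0,5] S   >
  [0,3] S/N   <
    [0,1] "gave" : PP
    [1,3] (S/N)\PP   >
      [1,2] "that" : ((S/N)\PP)/N
      [2,3] "under" : N
  [3,5] N   >
    [3,4] N/(N\PP)   >T
      [3,4] "park" : PP
    [4,5] "every" : N\PP

[0,1] PP  lex  "gave"
[1,2] ((S/N)\PP)/N  lex  "that"
[2,3] N  lex  "under"
[1,3] (S/N)\PP  >  k=2
[0,3] S/N  <  k=1
[3,4] PP  lex  "park"
[3,4] N/(N\PP)  >T
[4,5] N\PP  lex  "every"
[3,5] N  >  k=4
[0,5] S  >  k=3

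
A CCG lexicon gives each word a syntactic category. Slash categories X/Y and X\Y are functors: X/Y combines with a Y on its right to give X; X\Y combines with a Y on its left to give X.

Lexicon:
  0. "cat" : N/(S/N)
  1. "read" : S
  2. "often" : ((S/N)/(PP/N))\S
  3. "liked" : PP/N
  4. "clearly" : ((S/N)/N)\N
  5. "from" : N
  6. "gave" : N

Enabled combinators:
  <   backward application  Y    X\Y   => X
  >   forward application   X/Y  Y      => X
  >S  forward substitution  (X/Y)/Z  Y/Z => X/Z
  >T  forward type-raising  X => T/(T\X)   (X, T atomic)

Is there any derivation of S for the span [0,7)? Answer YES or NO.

YES

[0,7] S   >
  [0,6] S/N   >
    [0,5] (S/N)/N   <
      [0,4] N   >
        [0,1] "cat" : N/(S/N)
        [1,4] S/N   >
          [1,3] (S/N)/(PP/N)   <
            [1,2] "read" : S
            [2,3] "often" : ((S/N)/(PP/N))\S
          [3,4] "liked" : PP/N
      [4,5] "clearly" : ((S/N)/N)\N
    [5,6] "from" : N
  [6,7] "gave" : N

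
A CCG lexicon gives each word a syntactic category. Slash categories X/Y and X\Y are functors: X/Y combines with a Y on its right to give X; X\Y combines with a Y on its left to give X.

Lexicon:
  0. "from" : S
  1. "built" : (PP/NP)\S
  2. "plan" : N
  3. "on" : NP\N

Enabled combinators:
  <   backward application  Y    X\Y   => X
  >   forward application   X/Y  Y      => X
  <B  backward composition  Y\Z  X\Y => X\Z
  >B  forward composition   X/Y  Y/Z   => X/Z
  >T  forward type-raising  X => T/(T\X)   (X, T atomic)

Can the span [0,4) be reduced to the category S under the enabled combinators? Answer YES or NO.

S (PP/NP)\S N NP\N
CKY chart[0,4] = {N/(N\PP), NP/(NP\PP), PP, PP/(NP\NP), PP/(PP\PP), S/(S\PP)}; S ∉ chart

NO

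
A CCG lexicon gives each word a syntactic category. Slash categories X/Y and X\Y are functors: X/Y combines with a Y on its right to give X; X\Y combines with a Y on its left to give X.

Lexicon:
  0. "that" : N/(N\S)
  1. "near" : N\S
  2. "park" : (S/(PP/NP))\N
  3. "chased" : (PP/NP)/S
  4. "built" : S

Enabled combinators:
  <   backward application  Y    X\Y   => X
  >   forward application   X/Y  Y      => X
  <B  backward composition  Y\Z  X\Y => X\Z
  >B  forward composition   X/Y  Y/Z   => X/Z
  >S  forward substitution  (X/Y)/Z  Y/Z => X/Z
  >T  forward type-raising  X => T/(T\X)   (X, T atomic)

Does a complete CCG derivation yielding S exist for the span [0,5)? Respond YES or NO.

YES

[0,5] S   >
  [0,3] S/(PP/NP)   <
    [0,2] N   >
      [0,1] "that" : N/(N\S)
      [1,2] "near" : N\S
    [2,3] "park" : (S/(PP/NP))\N
  [3,5] PP/NP   >
    [3,4] "chased" : (PP/NP)/S
    [4,5] "built" : S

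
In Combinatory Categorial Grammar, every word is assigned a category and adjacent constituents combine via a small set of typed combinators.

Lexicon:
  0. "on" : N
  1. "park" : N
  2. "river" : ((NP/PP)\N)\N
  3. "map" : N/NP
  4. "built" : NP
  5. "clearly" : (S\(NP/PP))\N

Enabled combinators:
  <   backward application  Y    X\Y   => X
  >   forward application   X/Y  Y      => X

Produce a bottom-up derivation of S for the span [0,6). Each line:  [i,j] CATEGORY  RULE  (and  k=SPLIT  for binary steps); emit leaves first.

[0,1] N  lex  "on"
[1,2] N  lex  "park"
[2,3] ((NP/PP)\N)\N  lex  "river"
[1,3] (NP/PP)\N  <  k=2
[0,3] NP/PP  <  k=1
[3,4] N/NP  lex  "map"
[4,5] NP  lex  "built"
[3,5] N  >  k=4
[5,6] (S\(NP/PP))\N  lex  "clearly"
[3,6] S\(NP/PP)  <  k=5
[0,6] S  <  k=3

[0,6] S   <
  [0,3] NP/PP   <
    [0,1] "on" : N
    [1,3] (NP/PP)\N   <
      [1,2] "park" : N
      [2,3] "river" : ((NP/PP)\N)\N
  [3,6] S\(NP/PP)   <
    [3,5] N   >
      [3,4] "map" : N/NP
      [4,5] "built" : NP
    [5,6] "clearly" : (S\(NP/PP))\N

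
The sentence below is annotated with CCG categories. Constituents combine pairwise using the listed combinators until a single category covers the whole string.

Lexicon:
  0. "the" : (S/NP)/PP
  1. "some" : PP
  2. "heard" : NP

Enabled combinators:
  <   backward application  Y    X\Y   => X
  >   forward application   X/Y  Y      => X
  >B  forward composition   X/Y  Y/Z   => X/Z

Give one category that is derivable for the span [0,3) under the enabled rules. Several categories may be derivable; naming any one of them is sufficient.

[0,3] S   >
  [0,2] S/NP   >
    [0,1] "the" : (S/NP)/PP
    [1,2] "some" : PP
  [2,3] "heard" : NP

S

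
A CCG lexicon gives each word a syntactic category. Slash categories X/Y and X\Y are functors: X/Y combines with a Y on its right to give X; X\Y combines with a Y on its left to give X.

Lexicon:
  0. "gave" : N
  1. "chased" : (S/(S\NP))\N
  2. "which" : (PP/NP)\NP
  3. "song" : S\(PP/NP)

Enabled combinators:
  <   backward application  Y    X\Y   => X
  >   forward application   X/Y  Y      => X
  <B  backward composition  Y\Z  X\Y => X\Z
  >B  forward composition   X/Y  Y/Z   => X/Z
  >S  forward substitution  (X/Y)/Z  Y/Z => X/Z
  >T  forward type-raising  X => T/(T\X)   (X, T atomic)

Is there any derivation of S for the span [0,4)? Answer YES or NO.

[0,4] S   >
  [0,2] S/(S\NP)   <
    [0,1] "gave" : N
    [1,2] "chased" : (S/(S\NP))\N
  [2,4] S\NP   <B
    [2,3] "which" : (PP/NP)\NP
    [3,4] "song" : S\(PP/NP)

YES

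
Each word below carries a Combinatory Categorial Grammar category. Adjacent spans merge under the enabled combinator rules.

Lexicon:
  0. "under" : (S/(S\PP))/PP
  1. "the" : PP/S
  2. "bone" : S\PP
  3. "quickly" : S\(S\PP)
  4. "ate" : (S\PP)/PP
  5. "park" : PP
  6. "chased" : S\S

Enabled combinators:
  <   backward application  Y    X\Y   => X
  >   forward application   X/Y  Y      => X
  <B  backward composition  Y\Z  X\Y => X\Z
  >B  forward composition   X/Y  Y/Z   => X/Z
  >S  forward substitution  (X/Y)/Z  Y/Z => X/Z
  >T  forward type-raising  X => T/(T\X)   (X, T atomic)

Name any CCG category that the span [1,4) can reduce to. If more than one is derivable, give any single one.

[0,7] S   >
  [0,4] S/(S\PP)   >
    [0,1] "under" : (S/(S\PP))/PP
    [1,4] PP   >
      [1,2] "the" : PP/S
      [2,4] S   <
        [2,3] "bone" : S\PP
        [3,4] "quickly" : S\(S\PP)
  [4,7] S\PP   <B
    [4,6] S\PP   >
      [4,5] "ate" : (S\PP)/PP
      [5,6] "park" : PP
    [6,7] "chased" : S\S

PP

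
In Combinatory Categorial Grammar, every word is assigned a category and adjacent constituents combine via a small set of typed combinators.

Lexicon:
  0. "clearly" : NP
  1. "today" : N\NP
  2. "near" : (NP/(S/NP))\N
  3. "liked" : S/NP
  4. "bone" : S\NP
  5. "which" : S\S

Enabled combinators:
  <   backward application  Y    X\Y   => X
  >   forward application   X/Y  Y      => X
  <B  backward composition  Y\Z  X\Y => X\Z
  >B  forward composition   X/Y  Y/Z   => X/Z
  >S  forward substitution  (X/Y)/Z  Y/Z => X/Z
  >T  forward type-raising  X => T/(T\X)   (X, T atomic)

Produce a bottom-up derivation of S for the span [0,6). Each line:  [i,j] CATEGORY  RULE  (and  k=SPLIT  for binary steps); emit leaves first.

[0,1] NP  lex  "clearly"
[0,1] N/(N\NP)  >T
[1,2] N\NP  lex  "today"
[0,2] N  >  k=1
[2,3] (NP/(S/NP))\N  lex  "near"
[0,3] NP/(S/NP)  <  k=2
[3,4] S/NP  lex  "liked"
[0,4] NP  >  k=3
[4,5] S\NP  lex  "bone"
[5,6] S\S  lex  "which"
[4,6] S\NP  <B  k=5
[0,6] S  <  k=4

[0,6] S   <
  [0,4] NP   >
    [0,3] NP/(S/NP)   <
      [0,2] N   >
        [0,1] N/(N\NP)   >T
          [0,1] "clearly" : NP
        [1,2] "today" : N\NP
      [2,3] "near" : (NP/(S/NP))\N
    [3,4] "liked" : S/NP
  [4,6] S\NP   <B
    [4,5] "bone" : S\NP
    [5,6] "which" : S\S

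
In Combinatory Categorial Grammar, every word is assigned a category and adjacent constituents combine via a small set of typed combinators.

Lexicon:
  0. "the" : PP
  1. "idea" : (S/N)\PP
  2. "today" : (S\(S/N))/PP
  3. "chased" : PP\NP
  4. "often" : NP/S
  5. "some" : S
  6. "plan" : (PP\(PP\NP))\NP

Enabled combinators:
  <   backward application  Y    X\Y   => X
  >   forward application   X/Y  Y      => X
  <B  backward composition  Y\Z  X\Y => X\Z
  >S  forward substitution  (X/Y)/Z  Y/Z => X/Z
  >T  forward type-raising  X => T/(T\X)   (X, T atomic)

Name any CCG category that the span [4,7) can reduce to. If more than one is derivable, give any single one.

PP\(PP\NP)

[0,7] S   <
  [0,2] S/N   <
    [0,1] "the" : PP
    [1,2] "idea" : (S/N)\PP
  [2,7] S\(S/N)   >
    [2,3] "today" : (S\(S/N))/PP
    [3,7] PP   <
      [3,4] "chased" : PP\NP
      [4,7] PP\(PP\NP)   <
        [4,6] NP   >
          [4,5] "often" : NP/S
          [5,6] "some" : S
        [6,7] "plan" : (PP\(PP\NP))\NP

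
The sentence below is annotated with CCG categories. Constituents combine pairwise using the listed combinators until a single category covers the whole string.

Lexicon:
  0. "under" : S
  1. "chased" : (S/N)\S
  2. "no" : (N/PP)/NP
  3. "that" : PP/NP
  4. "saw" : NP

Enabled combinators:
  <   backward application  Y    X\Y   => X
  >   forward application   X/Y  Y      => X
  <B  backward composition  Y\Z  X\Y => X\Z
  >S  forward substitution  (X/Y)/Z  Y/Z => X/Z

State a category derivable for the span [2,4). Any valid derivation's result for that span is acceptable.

N/NP

[0,5] S   >
  [0,2] S/N   <
    [0,1] "under" : S
    [1,2] "chased" : (S/N)\S
  [2,5] N   >
    [2,4] N/NP   >S
      [2,3] "no" : (N/PP)/NP
      [3,4] "that" : PP/NP
    [4,5] "saw" : NP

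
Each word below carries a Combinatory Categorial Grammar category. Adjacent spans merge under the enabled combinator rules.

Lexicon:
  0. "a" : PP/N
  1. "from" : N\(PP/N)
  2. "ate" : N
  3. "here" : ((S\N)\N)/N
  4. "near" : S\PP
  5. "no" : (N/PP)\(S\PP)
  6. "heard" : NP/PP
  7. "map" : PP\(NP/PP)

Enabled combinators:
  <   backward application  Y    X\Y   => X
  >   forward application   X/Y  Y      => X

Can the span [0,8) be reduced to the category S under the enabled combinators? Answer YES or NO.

[0,8] S   <
  [0,2] N   <
    [0,1] "a" : PP/N
    [1,2] "from" : N\(PP/N)
  [2,8] S\N   <
    [2,3] "ate" : N
    [3,8] (S\N)\N   >
      [3,4] "here" : ((S\N)\N)/N
      [4,8] N   >
        [4,6] N/PP   <
          [4,5] "near" : S\PP
          [5,6] "no" : (N/PP)\(S\PP)
        [6,8] PP   <
          [6,7] "heard" : NP/PP
          [7,8] "map" : PP\(NP/PP)

YES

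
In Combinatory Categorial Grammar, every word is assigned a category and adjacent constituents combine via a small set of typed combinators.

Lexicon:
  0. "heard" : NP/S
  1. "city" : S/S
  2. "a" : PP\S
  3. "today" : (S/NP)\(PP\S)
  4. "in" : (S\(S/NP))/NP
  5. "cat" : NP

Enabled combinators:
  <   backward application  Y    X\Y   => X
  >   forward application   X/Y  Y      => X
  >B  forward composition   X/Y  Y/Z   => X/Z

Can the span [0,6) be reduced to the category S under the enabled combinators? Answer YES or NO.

NP/S S/S PP\S (S/NP)\(PP\S) (S\(S/NP))/NP NP
CKY chart[0,6] = {NP}; S ∉ chart

NO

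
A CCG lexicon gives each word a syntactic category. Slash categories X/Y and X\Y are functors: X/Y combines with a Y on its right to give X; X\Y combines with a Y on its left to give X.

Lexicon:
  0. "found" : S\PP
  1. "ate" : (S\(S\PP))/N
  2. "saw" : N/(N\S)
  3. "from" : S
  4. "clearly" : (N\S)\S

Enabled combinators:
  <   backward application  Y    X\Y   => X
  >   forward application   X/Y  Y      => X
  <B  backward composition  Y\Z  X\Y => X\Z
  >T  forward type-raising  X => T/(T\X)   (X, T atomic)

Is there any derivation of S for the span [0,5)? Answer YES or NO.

YES

[0,5] S   <
  [0,1] "found" : S\PP
  [1,5] S\(S\PP)   >
    [1,2] "ate" : (S\(S\PP))/N
    [2,5] N   >
      [2,3] "saw" : N/(N\S)
      [3,5] N\S   <
        [3,4] "from" : S
        [4,5] "clearly" : (N\S)\S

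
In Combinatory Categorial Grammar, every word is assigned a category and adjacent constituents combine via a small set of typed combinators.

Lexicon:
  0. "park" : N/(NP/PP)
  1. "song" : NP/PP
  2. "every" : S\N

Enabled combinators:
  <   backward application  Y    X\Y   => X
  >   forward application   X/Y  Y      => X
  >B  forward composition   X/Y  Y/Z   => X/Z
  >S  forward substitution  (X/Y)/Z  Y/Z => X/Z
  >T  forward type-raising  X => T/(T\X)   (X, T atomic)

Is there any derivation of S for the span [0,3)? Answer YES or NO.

YES

[0,3] S   <
  [0,2] N   >
    [0,1] "park" : N/(NP/PP)
    [1,2] "song" : NP/PP
  [2,3] "every" : S\N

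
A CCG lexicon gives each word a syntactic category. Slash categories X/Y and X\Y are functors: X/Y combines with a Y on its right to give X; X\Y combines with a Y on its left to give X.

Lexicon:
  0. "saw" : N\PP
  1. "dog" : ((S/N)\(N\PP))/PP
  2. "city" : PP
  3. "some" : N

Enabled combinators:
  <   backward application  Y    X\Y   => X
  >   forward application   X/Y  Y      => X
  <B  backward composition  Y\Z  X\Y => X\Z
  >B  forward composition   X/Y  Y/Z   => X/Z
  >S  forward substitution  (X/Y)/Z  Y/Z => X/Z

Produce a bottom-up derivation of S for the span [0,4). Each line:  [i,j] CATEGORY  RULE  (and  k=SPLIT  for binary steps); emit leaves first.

[0,4] S   >
  [0,3] S/N   <
    [0,1] "saw" : N\PP
    [1,3] (S/N)\(N\PP)   >
      [1,2] "dog" : ((S/N)\(N\PP))/PP
      [2,3] "city" : PP
  [3,4] "some" : N

[0,1] N\PP  lex  "saw"
[1,2] ((S/N)\(N\PP))/PP  lex  "dog"
[2,3] PP  lex  "city"
[1,3] (S/N)\(N\PP)  >  k=2
[0,3] S/N  <  k=1
[3,4] N  lex  "some"
[0,4] S  >  k=3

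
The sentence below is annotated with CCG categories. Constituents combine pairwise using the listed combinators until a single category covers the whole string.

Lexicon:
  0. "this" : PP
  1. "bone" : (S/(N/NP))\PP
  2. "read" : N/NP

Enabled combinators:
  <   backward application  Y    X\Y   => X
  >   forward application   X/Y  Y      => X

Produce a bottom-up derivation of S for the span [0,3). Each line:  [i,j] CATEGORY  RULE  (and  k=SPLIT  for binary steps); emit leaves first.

[0,3] S   >
  [0,2] S/(N/NP)   <
    [0,1] "this" : PP
    [1,2] "bone" : (S/(N/NP))\PP
  [2,3] "read" : N/NP

[0,1] PP  lex  "this"
[1,2] (S/(N/NP))\PP  lex  "bone"
[0,2] S/(N/NP)  <  k=1
[2,3] N/NP  lex  "read"
[0,3] S  >  k=2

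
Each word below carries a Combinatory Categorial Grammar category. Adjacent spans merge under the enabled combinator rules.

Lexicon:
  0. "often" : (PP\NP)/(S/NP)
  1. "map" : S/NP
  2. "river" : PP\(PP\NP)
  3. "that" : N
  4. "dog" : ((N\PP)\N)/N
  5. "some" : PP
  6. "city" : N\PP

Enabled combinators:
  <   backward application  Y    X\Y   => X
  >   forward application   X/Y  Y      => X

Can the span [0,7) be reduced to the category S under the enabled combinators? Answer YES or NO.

(PP\NP)/(S/NP) S/NP PP\(PP\NP) N ((N\PP)\N)/N PP N\PP
CKY chart[0,7] = {N}; S ∉ chart

NO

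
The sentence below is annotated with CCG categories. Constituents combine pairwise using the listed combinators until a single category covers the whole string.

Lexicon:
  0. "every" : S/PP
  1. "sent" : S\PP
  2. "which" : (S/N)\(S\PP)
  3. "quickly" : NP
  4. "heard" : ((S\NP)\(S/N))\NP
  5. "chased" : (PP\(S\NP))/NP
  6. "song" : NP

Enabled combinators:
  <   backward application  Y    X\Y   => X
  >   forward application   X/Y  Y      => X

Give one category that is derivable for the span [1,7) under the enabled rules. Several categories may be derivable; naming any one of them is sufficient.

PP

[0,7] S   >
  [0,1] "every" : S/PP
  [1,7] PP   <
    [1,5] S\NP   <
      [1,3] S/N   <
        [1,2] "sent" : S\PP
        [2,3] "which" : (S/N)\(S\PP)
      [3,5] (S\NP)\(S/N)   <
        [3,4] "quickly" : NP
        [4,5] "heard" : ((S\NP)\(S/N))\NP
    [5,7] PP\(S\NP)   >
      [5,6] "chased" : (PP\(S\NP))/NP
      [6,7] "song" : NP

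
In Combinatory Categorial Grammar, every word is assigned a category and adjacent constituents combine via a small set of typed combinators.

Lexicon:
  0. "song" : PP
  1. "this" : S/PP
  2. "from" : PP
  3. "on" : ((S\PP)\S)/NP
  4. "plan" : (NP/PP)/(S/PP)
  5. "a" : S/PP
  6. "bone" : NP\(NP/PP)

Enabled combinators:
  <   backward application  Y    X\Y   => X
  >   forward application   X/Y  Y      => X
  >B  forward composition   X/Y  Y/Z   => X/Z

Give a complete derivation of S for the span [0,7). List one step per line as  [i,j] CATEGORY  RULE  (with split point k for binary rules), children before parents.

[0,7] S   <
  [0,1] "song" : PP
  [1,7] S\PP   <
    [1,3] S   >
      [1,2] "this" : S/PP
      [2,3] "from" : PP
    [3,7] (S\PP)\S   >
      [3,4] "on" : ((S\PP)\S)/NP
      [4,7] NP   <
        [4,6] NP/PP   >
          [4,5] "plan" : (NP/PP)/(S/PP)
          [5,6] "a" : S/PP
        [6,7] "bone" : NP\(NP/PP)

[0,1] PP  lex  "song"
[1,2] S/PP  lex  "this"
[2,3] PP  lex  "from"
[1,3] S  >  k=2
[3,4] ((S\PP)\S)/NP  lex  "on"
[4,5] (NP/PP)/(S/PP)  lex  "plan"
[5,6] S/PP  lex  "a"
[4,6] NP/PP  >  k=5
[6,7] NP\(NP/PP)  lex  "bone"
[4,7] NP  <  k=6
[3,7] (S\PP)\S  >  k=4
[1,7] S\PP  <  k=3
[0,7] S  <  k=1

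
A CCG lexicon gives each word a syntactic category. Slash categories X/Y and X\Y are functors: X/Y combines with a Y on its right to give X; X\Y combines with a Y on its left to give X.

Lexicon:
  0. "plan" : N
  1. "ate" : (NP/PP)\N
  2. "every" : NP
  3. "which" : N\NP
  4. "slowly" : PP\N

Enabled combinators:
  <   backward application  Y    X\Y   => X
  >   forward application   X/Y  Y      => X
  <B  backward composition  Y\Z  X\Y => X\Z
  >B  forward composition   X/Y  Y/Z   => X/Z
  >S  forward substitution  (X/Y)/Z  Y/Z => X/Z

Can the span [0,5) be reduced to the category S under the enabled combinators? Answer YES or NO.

NO

N (NP/PP)\N NP N\NP PP\N
CKY chart[0,5] = {NP}; S ∉ chart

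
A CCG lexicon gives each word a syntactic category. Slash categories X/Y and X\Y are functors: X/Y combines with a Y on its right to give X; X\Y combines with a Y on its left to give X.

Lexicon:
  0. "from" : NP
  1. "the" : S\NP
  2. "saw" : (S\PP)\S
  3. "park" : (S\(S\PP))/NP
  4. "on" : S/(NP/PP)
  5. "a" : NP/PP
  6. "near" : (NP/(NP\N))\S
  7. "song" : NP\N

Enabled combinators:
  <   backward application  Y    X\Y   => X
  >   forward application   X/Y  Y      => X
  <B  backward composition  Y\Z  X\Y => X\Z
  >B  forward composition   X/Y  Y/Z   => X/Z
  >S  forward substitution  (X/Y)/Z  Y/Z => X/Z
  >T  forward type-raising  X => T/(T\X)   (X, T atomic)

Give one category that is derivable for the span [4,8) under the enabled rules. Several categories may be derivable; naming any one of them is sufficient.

NP

[0,8] S   <
  [0,3] S\PP   <
    [0,2] S   >
      [0,1] S/(S\NP)   >T
        [0,1] "from" : NP
      [1,2] "the" : S\NP
    [2,3] "saw" : (S\PP)\S
  [3,8] S\(S\PP)   >
    [3,4] "park" : (S\(S\PP))/NP
    [4,8] NP   >
      [4,7] NP/(NP\N)   <
        [4,6] S   >
          [4,5] "on" : S/(NP/PP)
          [5,6] "a" : NP/PP
        [6,7] "near" : (NP/(NP\N))\S
      [7,8] "song" : NP\N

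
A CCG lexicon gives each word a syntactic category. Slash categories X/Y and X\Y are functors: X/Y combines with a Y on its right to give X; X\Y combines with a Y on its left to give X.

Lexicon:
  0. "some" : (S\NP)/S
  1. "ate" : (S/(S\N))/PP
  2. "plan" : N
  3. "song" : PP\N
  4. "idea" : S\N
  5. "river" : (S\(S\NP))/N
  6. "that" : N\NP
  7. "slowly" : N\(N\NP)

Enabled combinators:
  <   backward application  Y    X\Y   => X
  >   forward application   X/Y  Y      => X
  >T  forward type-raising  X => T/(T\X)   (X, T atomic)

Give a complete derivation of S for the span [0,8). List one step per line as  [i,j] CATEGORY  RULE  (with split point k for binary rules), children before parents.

[0,1] (S\NP)/S  lex  "some"
[1,2] (S/(S\N))/PP  lex  "ate"
[2,3] N  lex  "plan"
[2,3] PP/(PP\N)  >T
[3,4] PP\N  lex  "song"
[2,4] PP  >  k=3
[1,4] S/(S\N)  >  k=2
[4,5] S\N  lex  "idea"
[1,5] S  >  k=4
[0,5] S\NP  >  k=1
[5,6] (S\(S\NP))/N  lex  "river"
[6,7] N\NP  lex  "that"
[7,8] N\(N\NP)  lex  "slowly"
[6,8] N  <  k=7
[5,8] S\(S\NP)  >  k=6
[0,8] S  <  k=5

[0,8] S   <
  [0,5] S\NP   >
    [0,1] "some" : (S\NP)/S
    [1,5] S   >
      [1,4] S/(S\N)   >
        [1,2] "ate" : (S/(S\N))/PP
        [2,4] PP   >
          [2,3] PP/(PP\N)   >T
            [2,3] "plan" : N
          [3,4] "song" : PP\N
      [4,5] "idea" : S\N
  [5,8] S\(S\NP)   >
    [5,6] "river" : (S\(S\NP))/N
    [6,8] N   <
      [6,7] "that" : N\NP
      [7,8] "slowly" : N\(N\NP)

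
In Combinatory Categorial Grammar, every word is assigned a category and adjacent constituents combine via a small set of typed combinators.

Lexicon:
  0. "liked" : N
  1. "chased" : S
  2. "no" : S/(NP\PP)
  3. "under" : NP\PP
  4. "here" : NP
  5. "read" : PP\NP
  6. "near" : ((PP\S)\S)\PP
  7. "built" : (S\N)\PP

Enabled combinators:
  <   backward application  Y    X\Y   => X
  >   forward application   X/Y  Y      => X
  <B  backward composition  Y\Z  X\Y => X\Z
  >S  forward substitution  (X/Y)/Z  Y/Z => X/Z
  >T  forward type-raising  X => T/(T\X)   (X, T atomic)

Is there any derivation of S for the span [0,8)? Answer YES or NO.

YES

[0,8] S   <
  [0,1] "liked" : N
  [1,8] S\N   <
    [1,7] PP   <
      [1,2] "chased" : S
      [2,7] PP\S   <
        [2,4] S   >
          [2,3] "no" : S/(NP\PP)
          [3,4] "under" : NP\PP
        [4,7] (PP\S)\S   <
          [4,6] PP   >
            [4,5] PP/(PP\NP)   >T
              [4,5] "here" : NP
            [5,6] "read" : PP\NP
          [6,7] "near" : ((PP\S)\S)\PP
    [7,8] "built" : (S\N)\PP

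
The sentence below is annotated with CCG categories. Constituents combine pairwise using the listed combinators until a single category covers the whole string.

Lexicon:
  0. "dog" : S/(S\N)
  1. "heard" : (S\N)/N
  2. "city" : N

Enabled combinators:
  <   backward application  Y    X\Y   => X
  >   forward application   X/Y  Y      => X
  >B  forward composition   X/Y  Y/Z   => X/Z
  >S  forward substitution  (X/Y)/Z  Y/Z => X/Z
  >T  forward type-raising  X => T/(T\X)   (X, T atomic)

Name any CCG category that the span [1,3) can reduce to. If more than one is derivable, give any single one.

[0,3] S   >
  [0,1] "dog" : S/(S\N)
  [1,3] S\N   >
    [1,2] "heard" : (S\N)/N
    [2,3] "city" : N

S\N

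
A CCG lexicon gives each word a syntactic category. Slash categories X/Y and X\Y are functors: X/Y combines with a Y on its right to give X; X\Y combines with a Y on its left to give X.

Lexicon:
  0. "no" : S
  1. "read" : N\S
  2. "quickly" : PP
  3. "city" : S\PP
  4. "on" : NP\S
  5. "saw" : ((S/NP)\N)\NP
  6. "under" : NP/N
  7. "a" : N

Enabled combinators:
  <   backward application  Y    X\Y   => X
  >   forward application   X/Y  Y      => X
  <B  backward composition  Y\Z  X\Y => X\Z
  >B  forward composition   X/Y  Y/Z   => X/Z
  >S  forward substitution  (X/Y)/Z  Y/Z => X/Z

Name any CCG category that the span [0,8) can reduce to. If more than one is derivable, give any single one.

[0,8] S   >
  [0,6] S/NP   <
    [0,2] N   <
      [0,1] "no" : S
      [1,2] "read" : N\S
    [2,6] (S/NP)\N   <
      [2,5] NP   <
        [2,4] S   <
          [2,3] "quickly" : PP
          [3,4] "city" : S\PP
        [4,5] "on" : NP\S
      [5,6] "saw" : ((S/NP)\N)\NP
  [6,8] NP   >
    [6,7] "under" : NP/N
    [7,8] "a" : N

S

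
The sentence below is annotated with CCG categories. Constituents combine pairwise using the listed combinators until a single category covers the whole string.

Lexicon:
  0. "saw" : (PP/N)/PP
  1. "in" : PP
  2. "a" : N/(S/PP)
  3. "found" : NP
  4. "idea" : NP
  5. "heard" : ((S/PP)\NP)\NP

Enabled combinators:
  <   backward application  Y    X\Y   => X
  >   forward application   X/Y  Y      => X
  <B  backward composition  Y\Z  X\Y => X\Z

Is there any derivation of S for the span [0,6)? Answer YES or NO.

(PP/N)/PP PP N/(S/PP) NP NP ((S/PP)\NP)\NP
CKY chart[0,6] = {PP}; S ∉ chart

NO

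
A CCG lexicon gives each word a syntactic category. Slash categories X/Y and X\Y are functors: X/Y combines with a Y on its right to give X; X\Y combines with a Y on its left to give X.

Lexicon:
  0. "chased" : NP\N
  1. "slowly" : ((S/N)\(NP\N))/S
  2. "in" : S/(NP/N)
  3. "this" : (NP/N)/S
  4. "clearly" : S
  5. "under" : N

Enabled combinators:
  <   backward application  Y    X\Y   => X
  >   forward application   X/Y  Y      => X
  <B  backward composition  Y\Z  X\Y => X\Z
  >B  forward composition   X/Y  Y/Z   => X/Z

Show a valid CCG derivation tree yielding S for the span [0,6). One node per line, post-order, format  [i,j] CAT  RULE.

[0,1] NP\N  lex  "chased"
[1,2] ((S/N)\(NP\N))/S  lex  "slowly"
[2,3] S/(NP/N)  lex  "in"
[3,4] (NP/N)/S  lex  "this"
[4,5] S  lex  "clearly"
[3,5] NP/N  >  k=4
[2,5] S  >  k=3
[1,5] (S/N)\(NP\N)  >  k=2
[0,5] S/N  <  k=1
[5,6] N  lex  "under"
[0,6] S  >  k=5

[0,6] S   >
  [0,5] S/N   <
    [0,1] "chased" : NP\N
    [1,5] (S/N)\(NP\N)   >
      [1,2] "slowly" : ((S/N)\(NP\N))/S
      [2,5] S   >
        [2,3] "in" : S/(NP/N)
        [3,5] NP/N   >
          [3,4] "this" : (NP/N)/S
          [4,5] "clearly" : S
  [5,6] "under" : N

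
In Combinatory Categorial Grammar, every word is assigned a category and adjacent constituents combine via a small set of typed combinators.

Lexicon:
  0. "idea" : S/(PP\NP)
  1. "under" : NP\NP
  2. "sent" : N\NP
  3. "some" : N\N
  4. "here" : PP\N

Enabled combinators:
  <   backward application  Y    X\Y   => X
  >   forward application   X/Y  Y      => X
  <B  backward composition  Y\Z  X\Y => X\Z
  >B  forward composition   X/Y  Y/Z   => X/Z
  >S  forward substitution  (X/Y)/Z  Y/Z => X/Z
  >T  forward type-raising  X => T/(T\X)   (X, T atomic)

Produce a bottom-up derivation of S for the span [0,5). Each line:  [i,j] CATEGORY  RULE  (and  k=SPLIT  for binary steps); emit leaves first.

[0,5] S   >
  [0,1] "idea" : S/(PP\NP)
  [1,5] PP\NP   <B
    [1,3] N\NP   <B
      [1,2] "under" : NP\NP
      [2,3] "sent" : N\NP
    [3,5] PP\N   <B
      [3,4] "some" : N\N
      [4,5] "here" : PP\N

[0,1] S/(PP\NP)  lex  "idea"
[1,2] NP\NP  lex  "under"
[2,3] N\NP  lex  "sent"
[1,3] N\NP  <B  k=2
[3,4] N\N  lex  "some"
[4,5] PP\N  lex  "here"
[3,5] PP\N  <B  k=4
[1,5] PP\NP  <B  k=3
[0,5] S  >  k=1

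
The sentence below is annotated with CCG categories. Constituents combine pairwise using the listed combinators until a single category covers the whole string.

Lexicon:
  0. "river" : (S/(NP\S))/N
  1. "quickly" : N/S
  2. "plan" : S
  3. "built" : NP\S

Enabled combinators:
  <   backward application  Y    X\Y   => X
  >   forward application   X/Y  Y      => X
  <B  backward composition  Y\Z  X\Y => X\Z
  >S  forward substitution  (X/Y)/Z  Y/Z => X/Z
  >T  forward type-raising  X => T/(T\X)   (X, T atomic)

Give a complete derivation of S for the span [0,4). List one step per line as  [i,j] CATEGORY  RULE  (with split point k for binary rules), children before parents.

[0,4] S   >
  [0,3] S/(NP\S)   >
    [0,1] "river" : (S/(NP\S))/N
    [1,3] N   >
      [1,2] "quickly" : N/S
      [2,3] "plan" : S
  [3,4] "built" : NP\S

[0,1] (S/(NP\S))/N  lex  "river"
[1,2] N/S  lex  "quickly"
[2,3] S  lex  "plan"
[1,3] N  >  k=2
[0,3] S/(NP\S)  >  k=1
[3,4] NP\S  lex  "built"
[0,4] S  >  k=3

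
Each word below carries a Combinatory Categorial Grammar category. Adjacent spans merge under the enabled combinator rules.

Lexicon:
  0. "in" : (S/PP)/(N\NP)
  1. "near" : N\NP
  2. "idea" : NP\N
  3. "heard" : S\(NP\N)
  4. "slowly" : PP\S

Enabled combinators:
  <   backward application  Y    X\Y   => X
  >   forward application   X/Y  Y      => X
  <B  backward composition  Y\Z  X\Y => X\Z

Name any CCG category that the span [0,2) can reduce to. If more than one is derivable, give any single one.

[0,5] S   >
  [0,2] S/PP   >
    [0,1] "in" : (S/PP)/(N\NP)
    [1,2] "near" : N\NP
  [2,5] PP   <
    [2,4] S   <
      [2,3] "idea" : NP\N
      [3,4] "heard" : S\(NP\N)
    [4,5] "slowly" : PP\S

S/PP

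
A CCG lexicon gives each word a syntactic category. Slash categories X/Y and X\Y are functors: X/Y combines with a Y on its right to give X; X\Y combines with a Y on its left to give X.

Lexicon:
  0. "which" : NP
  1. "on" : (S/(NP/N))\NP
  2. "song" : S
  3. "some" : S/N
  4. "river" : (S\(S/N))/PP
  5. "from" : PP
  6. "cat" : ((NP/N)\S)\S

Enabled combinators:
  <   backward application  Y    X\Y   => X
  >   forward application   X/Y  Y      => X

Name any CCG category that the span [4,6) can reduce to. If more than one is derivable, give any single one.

S\(S/N)

[0,7] S   >
  [0,2] S/(NP/N)   <
    [0,1] "which" : NP
    [1,2] "on" : (S/(NP/N))\NP
  [2,7] NP/N   <
    [2,3] "song" : S
    [3,7] (NP/N)\S   <
      [3,6] S   <
        [3,4] "some" : S/N
        [4,6] S\(S/N)   >
          [4,5] "river" : (S\(S/N))/PP
          [5,6] "from" : PP
      [6,7] "cat" : ((NP/N)\S)\S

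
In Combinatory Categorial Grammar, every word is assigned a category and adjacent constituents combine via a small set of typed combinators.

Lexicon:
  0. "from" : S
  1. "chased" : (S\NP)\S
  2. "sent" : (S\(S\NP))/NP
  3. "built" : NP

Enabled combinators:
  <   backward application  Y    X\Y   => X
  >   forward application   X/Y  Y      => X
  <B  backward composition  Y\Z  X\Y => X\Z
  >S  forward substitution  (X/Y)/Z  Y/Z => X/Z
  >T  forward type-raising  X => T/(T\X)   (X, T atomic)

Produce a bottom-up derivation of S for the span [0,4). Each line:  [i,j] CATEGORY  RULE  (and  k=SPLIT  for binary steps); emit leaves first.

[0,4] S   <
  [0,2] S\NP   <
    [0,1] "from" : S
    [1,2] "chased" : (S\NP)\S
  [2,4] S\(S\NP)   >
    [2,3] "sent" : (S\(S\NP))/NP
    [3,4] "built" : NP

[0,1] S  lex  "from"
[1,2] (S\NP)\S  lex  "chased"
[0,2] S\NP  <  k=1
[2,3] (S\(S\NP))/NP  lex  "sent"
[3,4] NP  lex  "built"
[2,4] S\(S\NP)  >  k=3
[0,4] S  <  k=2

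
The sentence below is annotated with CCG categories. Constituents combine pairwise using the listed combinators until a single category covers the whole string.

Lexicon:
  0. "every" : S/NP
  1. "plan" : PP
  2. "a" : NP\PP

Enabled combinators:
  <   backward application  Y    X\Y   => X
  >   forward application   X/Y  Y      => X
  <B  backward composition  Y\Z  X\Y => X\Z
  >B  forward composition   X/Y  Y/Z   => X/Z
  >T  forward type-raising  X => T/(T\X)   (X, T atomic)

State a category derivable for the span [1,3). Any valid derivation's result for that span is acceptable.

[0,3] S   >
  [0,1] "every" : S/NP
  [1,3] NP   <
    [1,2] "plan" : PP
    [2,3] "a" : NP\PP

NP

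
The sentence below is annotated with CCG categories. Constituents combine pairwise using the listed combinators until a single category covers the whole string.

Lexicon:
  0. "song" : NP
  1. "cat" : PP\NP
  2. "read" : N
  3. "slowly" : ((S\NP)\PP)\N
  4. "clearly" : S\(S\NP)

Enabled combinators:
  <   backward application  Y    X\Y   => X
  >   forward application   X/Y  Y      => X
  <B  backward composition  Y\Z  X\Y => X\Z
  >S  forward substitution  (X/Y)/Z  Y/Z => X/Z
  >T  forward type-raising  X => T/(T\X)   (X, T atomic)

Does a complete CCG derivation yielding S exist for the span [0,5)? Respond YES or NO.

YES

[0,5] S   <
  [0,4] S\NP   <
    [0,2] PP   <
      [0,1] "song" : NP
      [1,2] "cat" : PP\NP
    [2,4] (S\NP)\PP   <
      [2,3] "read" : N
      [3,4] "slowly" : ((S\NP)\PP)\N
  [4,5] "clearly" : S\(S\NP)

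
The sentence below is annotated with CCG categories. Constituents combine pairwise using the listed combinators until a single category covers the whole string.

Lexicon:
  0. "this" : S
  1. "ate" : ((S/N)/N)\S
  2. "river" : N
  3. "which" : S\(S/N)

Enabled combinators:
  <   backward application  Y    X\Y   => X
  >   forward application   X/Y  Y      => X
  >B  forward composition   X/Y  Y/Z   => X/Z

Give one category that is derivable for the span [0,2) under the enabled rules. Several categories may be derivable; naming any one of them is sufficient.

[0,4] S   <
  [0,3] S/N   >
    [0,2] (S/N)/N   <
      [0,1] "this" : S
      [1,2] "ate" : ((S/N)/N)\S
    [2,3] "river" : N
  [3,4] "which" : S\(S/N)

(S/N)/N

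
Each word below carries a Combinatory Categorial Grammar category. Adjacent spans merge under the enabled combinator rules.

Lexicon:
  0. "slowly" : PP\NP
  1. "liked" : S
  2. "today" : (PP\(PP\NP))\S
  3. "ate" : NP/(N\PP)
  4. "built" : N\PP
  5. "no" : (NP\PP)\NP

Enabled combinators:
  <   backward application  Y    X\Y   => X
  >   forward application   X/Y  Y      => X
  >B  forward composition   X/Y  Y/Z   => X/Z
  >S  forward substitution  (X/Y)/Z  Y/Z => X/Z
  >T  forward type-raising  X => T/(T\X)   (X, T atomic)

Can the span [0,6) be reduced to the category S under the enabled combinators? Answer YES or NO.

NO

PP\NP S (PP\(PP\NP))\S NP/(N\PP) N\PP (NP\PP)\NP
CKY chart[0,6] = {N/(N\NP), NP, NP/(NP\NP), PP/(PP\NP), S/(S\NP)}; S ∉ chart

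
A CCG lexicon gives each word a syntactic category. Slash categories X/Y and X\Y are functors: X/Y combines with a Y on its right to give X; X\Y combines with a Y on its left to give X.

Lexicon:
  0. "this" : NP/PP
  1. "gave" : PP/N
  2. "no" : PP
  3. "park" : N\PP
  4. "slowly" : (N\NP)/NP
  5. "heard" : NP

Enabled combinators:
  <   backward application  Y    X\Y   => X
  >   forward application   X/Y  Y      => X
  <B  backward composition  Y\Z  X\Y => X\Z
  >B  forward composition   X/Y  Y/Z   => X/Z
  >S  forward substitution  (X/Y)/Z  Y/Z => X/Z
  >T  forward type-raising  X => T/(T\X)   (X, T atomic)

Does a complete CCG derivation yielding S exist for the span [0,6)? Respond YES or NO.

NO

NP/PP PP/N PP N\PP (N\NP)/NP NP
CKY chart[0,6] = {N, N/(NP\NP), N/(N\N), NP/(NP\N), PP/(PP\N), S/(S\N)}; S ∉ chart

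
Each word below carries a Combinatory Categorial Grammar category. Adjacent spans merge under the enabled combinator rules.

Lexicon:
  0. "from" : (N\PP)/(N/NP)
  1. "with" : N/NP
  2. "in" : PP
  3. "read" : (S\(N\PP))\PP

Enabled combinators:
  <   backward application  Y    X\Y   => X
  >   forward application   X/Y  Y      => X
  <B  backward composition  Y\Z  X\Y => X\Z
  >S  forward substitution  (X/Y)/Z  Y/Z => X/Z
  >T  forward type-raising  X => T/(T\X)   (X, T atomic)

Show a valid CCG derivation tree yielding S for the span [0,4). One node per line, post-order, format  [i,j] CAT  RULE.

[0,1] (N\PP)/(N/NP)  lex  "from"
[1,2] N/NP  lex  "with"
[0,2] N\PP  >  k=1
[2,3] PP  lex  "in"
[3,4] (S\(N\PP))\PP  lex  "read"
[2,4] S\(N\PP)  <  k=3
[0,4] S  <  k=2

[0,4] S   <
  [0,2] N\PP   >
    [0,1] "from" : (N\PP)/(N/NP)
    [1,2] "with" : N/NP
  [2,4] S\(N\PP)   <
    [2,3] "in" : PP
    [3,4] "read" : (S\(N\PP))\PP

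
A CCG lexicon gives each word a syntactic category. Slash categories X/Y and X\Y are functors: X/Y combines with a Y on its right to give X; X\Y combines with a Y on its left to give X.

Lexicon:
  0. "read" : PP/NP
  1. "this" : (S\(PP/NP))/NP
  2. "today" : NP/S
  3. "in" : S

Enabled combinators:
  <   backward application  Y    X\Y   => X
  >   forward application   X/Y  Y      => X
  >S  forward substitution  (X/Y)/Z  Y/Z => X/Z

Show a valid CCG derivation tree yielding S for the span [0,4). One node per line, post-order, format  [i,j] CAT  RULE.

[0,4] S   <
  [0,1] "read" : PP/NP
  [1,4] S\(PP/NP)   >
    [1,2] "this" : (S\(PP/NP))/NP
    [2,4] NP   >
      [2,3] "today" : NP/S
      [3,4] "in" : S

[0,1] PP/NP  lex  "read"
[1,2] (S\(PP/NP))/NP  lex  "this"
[2,3] NP/S  lex  "today"
[3,4] S  lex  "in"
[2,4] NP  >  k=3
[1,4] S\(PP/NP)  >  k=2
[0,4] S  <  k=1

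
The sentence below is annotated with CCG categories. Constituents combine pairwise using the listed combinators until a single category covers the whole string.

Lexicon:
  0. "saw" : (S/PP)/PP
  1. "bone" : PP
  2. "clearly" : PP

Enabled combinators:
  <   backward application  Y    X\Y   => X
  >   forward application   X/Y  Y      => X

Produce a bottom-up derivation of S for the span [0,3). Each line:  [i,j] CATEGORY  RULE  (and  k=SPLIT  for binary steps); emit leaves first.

[0,3] S   >
  [0,2] S/PP   >
    [0,1] "saw" : (S/PP)/PP
    [1,2] "bone" : PP
  [2,3] "clearly" : PP

[0,1] (S/PP)/PP  lex  "saw"
[1,2] PP  lex  "bone"
[0,2] S/PP  >  k=1
[2,3] PP  lex  "clearly"
[0,3] S  >  k=2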